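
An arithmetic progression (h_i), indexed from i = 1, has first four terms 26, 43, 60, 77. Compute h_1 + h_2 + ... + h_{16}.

Common difference d = 17.
h_i = 26 + (i - 1)·17.
h_{16} = 281; S = 16·(26 + 281)/2 = 2456.

2456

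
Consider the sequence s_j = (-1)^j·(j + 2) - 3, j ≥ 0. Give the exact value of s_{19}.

(-1)^19 = -1; j + 2 at j=19 is 21; so s_{19} = -24.

-24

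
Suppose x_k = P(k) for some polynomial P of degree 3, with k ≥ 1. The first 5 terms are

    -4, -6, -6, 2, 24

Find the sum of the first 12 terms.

1st diffs: -2, 0, 8, 22.
2nd diffs: 2, 8, 14.
3rd diffs: 6, 6 (constant).
Newton forward-difference form: x_k = -4 + (-2)·C(k-1,1) + 2·C(k-1,2) + 6·C(k-1,3).
Continuing: …, 66, 134, 234, 372, …, x_{12} = 1074.
Summing k = 1..12 (12 terms) gives 3230.

3230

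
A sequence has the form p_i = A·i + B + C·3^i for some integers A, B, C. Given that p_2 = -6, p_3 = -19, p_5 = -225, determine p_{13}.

Plug in i = 2, 3, 5: 2A + B + 9C = -6; 3A + B + 27C = -19; 5A + B + 243C = -225.
Subtracting the first from the second: A + 18C = -13.
Subtracting the second from the third: 2A + 216C = -206.
Solving: C = -1, A = 5, then B = -7.
Therefore p_{13} = 65 + (-7) + (-1)·1594323 = -1594265.

-1594265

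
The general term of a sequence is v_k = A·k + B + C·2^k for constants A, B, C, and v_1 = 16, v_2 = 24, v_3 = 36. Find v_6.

At k = 1, 2, 3: A + B + 2C = 16; 2A + B + 4C = 24; 3A + B + 8C = 36.
Subtracting the first from the second: A + 2C = 8.
Subtracting the second from the third: A + 4C = 12.
Solving: C = 2, A = 4, then B = 8.
So v_k = 4·k + 8 + 2·2^k; at k=6 this is 160.

160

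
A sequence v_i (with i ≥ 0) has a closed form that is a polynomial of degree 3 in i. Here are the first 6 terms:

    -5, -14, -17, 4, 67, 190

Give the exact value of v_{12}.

4243

1st diffs: -9, -3, 21, 63, 123.
2nd diffs: 6, 24, 42, 60.
3rd diffs: 18, 18, 18 (constant).
Newton forward-difference form: v_i = -5 + (-9)·C(i,1) + 6·C(i,2) + 18·C(i,3).
At i = 12: i = 12, so v_{12} = -5 - 108 + 396 + 3960 = 4243.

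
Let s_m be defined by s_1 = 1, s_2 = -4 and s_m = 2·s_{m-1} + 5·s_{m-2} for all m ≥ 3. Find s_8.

Iterate the recurrence:
s_3 = -3, s_4 = -26, s_5 = -67, s_6 = -264, s_7 = -863, s_8 = -3046.

-3046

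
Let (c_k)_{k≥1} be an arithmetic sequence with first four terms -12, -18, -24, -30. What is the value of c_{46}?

-282

Common difference d = -6.
c_k = -12 + (k - 1)·(-6).
c_{46} = -12 + 45·(-6) = -282.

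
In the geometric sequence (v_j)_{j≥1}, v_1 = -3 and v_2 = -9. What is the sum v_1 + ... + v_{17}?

Common ratio r = 3.
v_j = (-3)·3^(j-1).
S = (-3)·(3^17 - 1)/(3 - 1) = (-3)·(129140163 - 1)/(2) = -193710243.

-193710243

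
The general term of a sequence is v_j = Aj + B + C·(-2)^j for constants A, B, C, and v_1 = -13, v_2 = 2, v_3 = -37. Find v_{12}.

12248

The three given values yield: A + B - 2C = -13; 2A + B + 4C = 2; 3A + B - 8C = -37.
Subtracting the first from the second: A + 6C = 15.
Subtracting the second from the third: A - 12C = -39.
Solving: C = 3, A = -3, then B = -4.
Hence v_{12} = -3·12 + (-4) + 3·4096 = 12248.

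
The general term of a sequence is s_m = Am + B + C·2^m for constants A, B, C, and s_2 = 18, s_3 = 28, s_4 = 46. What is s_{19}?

The three given values yield: 2A + B + 4C = 18; 3A + B + 8C = 28; 4A + B + 16C = 46.
Subtracting the first from the second: A + 4C = 10.
Subtracting the second from the third: A + 8C = 18.
Solving: C = 2, A = 2, then B = 6.
Hence s_{19} = 2·19 + 6 + 2·524288 = 1048620.

1048620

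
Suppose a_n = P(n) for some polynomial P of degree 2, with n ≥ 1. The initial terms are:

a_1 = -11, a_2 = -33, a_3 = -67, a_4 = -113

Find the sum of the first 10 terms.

1st diffs: -22, -34, -46.
2nd diffs: -12, -12 (constant).
Newton forward-difference form: a_n = -11 + (-22)·C(n-1,1) + (-12)·C(n-1,2).
Continuing: …, -171, -241, -323, -417, …, a_{10} = -641.
Summing n = 1..10 (10 terms) gives -2540.

-2540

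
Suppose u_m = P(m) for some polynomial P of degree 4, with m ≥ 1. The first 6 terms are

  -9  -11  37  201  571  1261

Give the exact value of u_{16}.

1st diffs: -2, 48, 164, 370, 690.
2nd diffs: 50, 116, 206, 320.
3rd diffs: 66, 90, 114.
4th diffs: 24, 24 (constant).
So u_m = m^4 + m^3 - 6m^2 - 6m + 1.
Evaluating at m = 16 gives u_{16} = 68001.

68001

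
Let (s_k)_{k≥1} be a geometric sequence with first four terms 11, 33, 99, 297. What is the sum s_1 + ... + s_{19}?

6392438063

Common ratio r = 3.
s_k = 11·3^(k-1).
S = 11·(3^19 - 1)/(3 - 1) = 11·(1162261467 - 1)/(2) = 6392438063.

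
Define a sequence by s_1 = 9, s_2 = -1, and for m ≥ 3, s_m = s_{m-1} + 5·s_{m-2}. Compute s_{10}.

s_3 = 44; s_4 = 39; s_5 = 259; s_6 = 454; s_7 = 1749; s_8 = 4019; s_9 = 12764; s_{10} = 32859.

32859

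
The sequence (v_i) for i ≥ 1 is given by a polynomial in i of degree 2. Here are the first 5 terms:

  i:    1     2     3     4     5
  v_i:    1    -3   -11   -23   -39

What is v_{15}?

1st diffs: -4, -8, -12, -16.
2nd diffs: -4, -4, -4 (constant).
Newton forward-difference form: v_i = 1 + (-4)·C(i-1,1) + (-4)·C(i-1,2).
At i = 15: i-1 = 14, so v_{15} = 1 - 56 - 364 = -419.

-419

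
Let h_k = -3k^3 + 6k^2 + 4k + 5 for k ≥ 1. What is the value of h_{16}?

h_{16} = -3·16^3 + 6·16^2 + 4·16 + 5 = -10683.

-10683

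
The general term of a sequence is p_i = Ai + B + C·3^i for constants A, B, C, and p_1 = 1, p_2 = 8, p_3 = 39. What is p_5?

The three given values yield: A + B + 3C = 1; 2A + B + 9C = 8; 3A + B + 27C = 39.
Subtracting the first from the second: A + 6C = 7.
Subtracting the second from the third: A + 18C = 31.
Solving: C = 2, A = -5, then B = 0.
Therefore p_5 = -25 + 0 + 2·243 = 461.

461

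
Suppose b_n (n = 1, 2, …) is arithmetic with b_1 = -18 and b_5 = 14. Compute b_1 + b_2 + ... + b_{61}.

13542

Common difference d = (14 - (-18)) / (5 - 1) = 8.
b_n = -18 + (n - 1)·8.
b_{61} = 462; S = 61·(-18 + 462)/2 = 13542.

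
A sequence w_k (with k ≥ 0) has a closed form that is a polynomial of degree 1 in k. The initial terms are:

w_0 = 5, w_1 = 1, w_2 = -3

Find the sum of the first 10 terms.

-130

1st diffs: -4, -4 (constant).
So w_k = -4k + 5.
Continuing: …, -7, -11, -15, -19, …, w_9 = -31.
Summing k = 0..9 (10 terms) gives -130.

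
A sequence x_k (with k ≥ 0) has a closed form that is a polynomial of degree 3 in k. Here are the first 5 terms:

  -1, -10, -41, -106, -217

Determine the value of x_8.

1st diffs: -9, -31, -65, -111.
2nd diffs: -22, -34, -46.
3rd diffs: -12, -12 (constant).
Newton forward-difference form: x_k = -1 + (-9)·C(k,1) + (-22)·C(k,2) + (-12)·C(k,3).
At k = 8: k = 8, so x_8 = -1 - 72 - 616 - 672 = -1361.

-1361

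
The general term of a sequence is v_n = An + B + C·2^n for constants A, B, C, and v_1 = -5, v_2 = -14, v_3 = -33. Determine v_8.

-1268

At n = 1, 2, 3: A + B + 2C = -5; 2A + B + 4C = -14; 3A + B + 8C = -33.
Subtracting the first from the second: A + 2C = -9.
Subtracting the second from the third: A + 4C = -19.
Solving: C = -5, A = 1, then B = 4.
So v_n = 1·n + 4 + (-5)·2^n; at n=8 this is -1268.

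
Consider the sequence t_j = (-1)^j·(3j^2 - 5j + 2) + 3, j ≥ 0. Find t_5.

-49

(-1)^5 = -1; 3j^2 - 5j + 2 at j=5 is 52; so t_5 = -49.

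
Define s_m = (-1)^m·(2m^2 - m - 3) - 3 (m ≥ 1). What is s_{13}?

-325

(-1)^13 = -1; 2m^2 - m - 3 at m=13 is 322; so s_{13} = -325.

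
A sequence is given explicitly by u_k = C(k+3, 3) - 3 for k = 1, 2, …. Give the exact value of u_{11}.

C(14, 3) = 364, so u_{11} = 361.

361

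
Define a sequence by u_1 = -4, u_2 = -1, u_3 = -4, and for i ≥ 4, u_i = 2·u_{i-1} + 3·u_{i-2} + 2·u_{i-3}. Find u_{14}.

Compute successive terms:
u_4 = -19, u_5 = -52, u_6 = -169, …, u_{11} = -52516, u_{12} = -165571, u_{13} = -522004, u_{14} = -1645753.

-1645753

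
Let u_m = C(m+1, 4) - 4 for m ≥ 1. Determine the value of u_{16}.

C(17, 4) = 2380, so u_{16} = 2376.

2376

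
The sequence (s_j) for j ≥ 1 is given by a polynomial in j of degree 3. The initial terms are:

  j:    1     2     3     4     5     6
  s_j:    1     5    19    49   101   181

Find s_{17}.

1st diffs: 4, 14, 30, 52, 80.
2nd diffs: 10, 16, 22, 28.
3rd diffs: 6, 6, 6 (constant).
Newton forward-difference form: s_j = 1 + 4·C(j-1,1) + 10·C(j-1,2) + 6·C(j-1,3).
At j = 17: j-1 = 16, so s_{17} = 1 + 64 + 1200 + 3360 = 4625.

4625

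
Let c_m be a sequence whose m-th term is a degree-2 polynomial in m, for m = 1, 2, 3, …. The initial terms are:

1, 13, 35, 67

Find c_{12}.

1st diffs: 12, 22, 32.
2nd diffs: 10, 10 (constant).
Newton forward-difference form: c_m = 1 + 12·C(m-1,1) + 10·C(m-1,2).
At m = 12: m-1 = 11, so c_{12} = 1 + 132 + 550 = 683.

683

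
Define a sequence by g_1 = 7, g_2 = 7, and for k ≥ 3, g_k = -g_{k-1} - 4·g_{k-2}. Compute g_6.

-161

Compute successive terms:
g_3 = -35; g_4 = 7; g_5 = 133; g_6 = -161.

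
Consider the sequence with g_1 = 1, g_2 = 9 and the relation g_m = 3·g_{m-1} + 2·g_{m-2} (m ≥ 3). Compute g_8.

16857

Compute successive terms:
g_3 = 29;  g_4 = 105;  g_5 = 373;  g_6 = 1329;  g_7 = 4733;  g_8 = 16857.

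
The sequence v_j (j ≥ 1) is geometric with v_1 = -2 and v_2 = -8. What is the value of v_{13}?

-33554432

Common ratio r = 4.
v_j = (-2)·4^(j-1).
v_{13} = (-2)·4^12 = -33554432.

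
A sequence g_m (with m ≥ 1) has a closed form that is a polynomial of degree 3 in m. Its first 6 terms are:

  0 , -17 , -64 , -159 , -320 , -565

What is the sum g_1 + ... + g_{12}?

-16632

1st diffs: -17, -47, -95, -161, -245.
2nd diffs: -30, -48, -66, -84.
3rd diffs: -18, -18, -18 (constant).
Newton forward-difference form: g_m = (-17)·C(m-1,1) + (-30)·C(m-1,2) + (-18)·C(m-1,3).
Continuing: …, -912, -1379, -1984, -2745, …, g_{12} = -4807.
Summing m = 1..12 (12 terms) gives -16632.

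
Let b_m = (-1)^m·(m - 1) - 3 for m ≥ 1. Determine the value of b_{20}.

(-1)^20 = 1; m - 1 at m=20 is 19; so b_{20} = 16.

16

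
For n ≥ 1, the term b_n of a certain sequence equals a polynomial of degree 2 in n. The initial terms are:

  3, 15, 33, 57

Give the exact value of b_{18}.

1st diffs: 12, 18, 24.
2nd diffs: 6, 6 (constant).
Newton forward-difference form: b_n = 3 + 12·C(n-1,1) + 6·C(n-1,2).
At n = 18: n-1 = 17, so b_{18} = 3 + 204 + 816 = 1023.

1023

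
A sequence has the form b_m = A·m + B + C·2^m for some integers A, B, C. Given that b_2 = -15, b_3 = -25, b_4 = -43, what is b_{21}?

Write the equations: 2A + B + 4C = -15; 3A + B + 8C = -25; 4A + B + 16C = -43.
Subtracting the first from the second: A + 4C = -10.
Subtracting the second from the third: A + 8C = -18.
Solving: C = -2, A = -2, then B = -3.
Therefore b_{21} = -42 + (-3) + (-2)·2097152 = -4194349.

-4194349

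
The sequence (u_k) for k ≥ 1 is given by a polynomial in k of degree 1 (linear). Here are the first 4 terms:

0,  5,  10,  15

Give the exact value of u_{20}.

95

1st diffs: 5, 5, 5 (constant).
So u_k = 5k - 5.
Evaluating at k = 20 gives u_{20} = 95.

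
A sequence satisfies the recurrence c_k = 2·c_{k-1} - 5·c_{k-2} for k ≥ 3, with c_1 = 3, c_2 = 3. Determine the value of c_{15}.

Applying the relation repeatedly:
c_3 = -9  c_4 = -33  c_5 = -21  …  c_{12} = 19407  c_{13} = 35259  c_{14} = -26517  c_{15} = -229329.

-229329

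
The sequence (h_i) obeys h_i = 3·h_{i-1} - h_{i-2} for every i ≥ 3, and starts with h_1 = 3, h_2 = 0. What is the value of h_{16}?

-953433

Compute successive terms:
h_3 = -3;  h_4 = -9;  h_5 = -24;  …;  h_{13} = -53133;  h_{14} = -139104;  h_{15} = -364179;  h_{16} = -953433.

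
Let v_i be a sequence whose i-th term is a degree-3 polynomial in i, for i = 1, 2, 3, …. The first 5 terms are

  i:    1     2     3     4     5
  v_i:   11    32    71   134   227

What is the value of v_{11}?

1751

1st diffs: 21, 39, 63, 93.
2nd diffs: 18, 24, 30.
3rd diffs: 6, 6 (constant).
Newton forward-difference form: v_i = 11 + 21·C(i-1,1) + 18·C(i-1,2) + 6·C(i-1,3).
At i = 11: i-1 = 10, so v_{11} = 11 + 210 + 810 + 720 = 1751.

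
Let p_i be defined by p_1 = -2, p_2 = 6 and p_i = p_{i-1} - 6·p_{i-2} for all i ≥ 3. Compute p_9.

Applying the relation repeatedly:
p_3 = 18; p_4 = -18; p_5 = -126; p_6 = -18; p_7 = 738; p_8 = 846; p_9 = -3582.

-3582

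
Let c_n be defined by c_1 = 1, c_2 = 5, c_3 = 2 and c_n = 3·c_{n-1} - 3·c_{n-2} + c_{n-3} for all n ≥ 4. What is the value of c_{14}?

Compute successive terms:
c_4 = -8, c_5 = -25, c_6 = -49, …, c_{11} = -274, c_{12} = -340, c_{13} = -413, c_{14} = -493.

-493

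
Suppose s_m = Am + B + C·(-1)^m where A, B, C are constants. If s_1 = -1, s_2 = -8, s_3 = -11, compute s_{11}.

At m = 1, 2, 3: A + B - C = -1; 2A + B + C = -8; 3A + B - C = -11.
Subtracting the first from the second: A + 2C = -7.
Subtracting the second from the third: A - 2C = -3.
Solving: C = -1, A = -5, then B = 3.
So s_m = -5·m + 3 + (-1)·(-1)^m; at m=11 this is -51.

-51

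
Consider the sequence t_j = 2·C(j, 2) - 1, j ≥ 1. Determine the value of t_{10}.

89

C(10, 2) = 45, so t_{10} = 89.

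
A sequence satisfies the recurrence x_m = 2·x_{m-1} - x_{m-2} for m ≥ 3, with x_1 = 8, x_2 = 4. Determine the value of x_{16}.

-52

Step forward from the initial values:
x_3 = 0  x_4 = -4  x_5 = -8  …  x_{13} = -40  x_{14} = -44  x_{15} = -48  x_{16} = -52.
(Characteristic roots are 1 and 1.)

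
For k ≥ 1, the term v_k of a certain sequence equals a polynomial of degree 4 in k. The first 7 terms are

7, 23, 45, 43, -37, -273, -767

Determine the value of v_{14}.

1st diffs: 16, 22, -2, -80, -236, -494.
2nd diffs: 6, -24, -78, -156, -258.
3rd diffs: -30, -54, -78, -102.
4th diffs: -24, -24, -24 (constant).
Newton forward-difference form: v_k = 7 + 16·C(k-1,1) + 6·C(k-1,2) + (-30)·C(k-1,3) + (-24)·C(k-1,4).
At k = 14: k-1 = 13, so v_{14} = 7 + 208 + 468 - 8580 - 17160 = -25057.

-25057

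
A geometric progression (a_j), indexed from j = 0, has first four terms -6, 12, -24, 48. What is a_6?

-384

Common ratio r = -2.
a_j = (-6)·(-2)^(j-0).
a_6 = (-6)·(-2)^6 = -384.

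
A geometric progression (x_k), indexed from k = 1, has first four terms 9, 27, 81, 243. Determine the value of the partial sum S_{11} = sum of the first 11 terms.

797157

Common ratio r = 3.
x_k = 9·3^(k-1).
S = 9·(3^11 - 1)/(3 - 1) = 9·(177147 - 1)/(2) = 797157.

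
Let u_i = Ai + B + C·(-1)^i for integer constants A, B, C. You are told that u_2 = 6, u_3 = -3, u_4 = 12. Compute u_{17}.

39

The three given values yield: 2A + B + C = 6; 3A + B - C = -3; 4A + B + C = 12.
Subtracting the first from the second: A - 2C = -9.
Subtracting the second from the third: A + 2C = 15.
Solving: C = 6, A = 3, then B = -6.
Therefore u_{17} = 51 + (-6) + 6·(-1) = 39.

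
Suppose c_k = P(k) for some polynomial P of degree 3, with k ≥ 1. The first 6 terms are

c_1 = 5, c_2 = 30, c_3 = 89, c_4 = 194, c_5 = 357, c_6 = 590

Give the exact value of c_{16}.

1st diffs: 25, 59, 105, 163, 233.
2nd diffs: 34, 46, 58, 70.
3rd diffs: 12, 12, 12 (constant).
Newton forward-difference form: c_k = 5 + 25·C(k-1,1) + 34·C(k-1,2) + 12·C(k-1,3).
At k = 16: k-1 = 15, so c_{16} = 5 + 375 + 3570 + 5460 = 9410.

9410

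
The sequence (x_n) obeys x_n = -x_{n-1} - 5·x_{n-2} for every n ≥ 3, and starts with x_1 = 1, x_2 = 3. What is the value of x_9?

x_3 = -8;  x_4 = -7;  x_5 = 47;  x_6 = -12;  x_7 = -223;  x_8 = 283;  x_9 = 832.

832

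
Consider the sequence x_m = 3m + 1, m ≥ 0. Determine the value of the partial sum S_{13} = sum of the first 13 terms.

Over m = 0..12: Σm = 78.
Total = (3)·78 + (1)·13 = 247.

247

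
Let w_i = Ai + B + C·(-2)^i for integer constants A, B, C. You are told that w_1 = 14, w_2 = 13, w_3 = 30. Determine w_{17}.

131164

At i = 1, 2, 3: A + B - 2C = 14; 2A + B + 4C = 13; 3A + B - 8C = 30.
Subtracting the first from the second: A + 6C = -1.
Subtracting the second from the third: A - 12C = 17.
Solving: C = -1, A = 5, then B = 7.
Therefore w_{17} = 85 + 7 + (-1)·(-131072) = 131164.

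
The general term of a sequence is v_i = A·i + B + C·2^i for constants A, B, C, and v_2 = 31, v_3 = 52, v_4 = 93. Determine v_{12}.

20501

Write the equations: 2A + B + 4C = 31; 3A + B + 8C = 52; 4A + B + 16C = 93.
Subtracting the first from the second: A + 4C = 21.
Subtracting the second from the third: A + 8C = 41.
Solving: C = 5, A = 1, then B = 9.
So v_i = 1·i + 9 + 5·2^i; at i=12 this is 20501.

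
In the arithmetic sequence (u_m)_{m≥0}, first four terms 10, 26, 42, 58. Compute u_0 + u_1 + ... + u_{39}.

Common difference d = 16.
u_m = 10 + (m - 0)·16.
u_{39} = 634; S = 40·(10 + 634)/2 = 12880.

12880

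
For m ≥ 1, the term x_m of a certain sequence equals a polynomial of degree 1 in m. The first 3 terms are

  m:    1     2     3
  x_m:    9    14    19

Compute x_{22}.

114

1st diffs: 5, 5 (constant).
So x_m = 5m + 4.
Evaluating at m = 22 gives x_{22} = 114.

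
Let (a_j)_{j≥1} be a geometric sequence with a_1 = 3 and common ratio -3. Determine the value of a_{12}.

-531441

a_j = 3·(-3)^(j-1).
a_{12} = 3·(-3)^11 = -531441.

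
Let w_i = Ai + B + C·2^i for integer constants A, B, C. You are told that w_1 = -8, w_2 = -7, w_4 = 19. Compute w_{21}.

Plug in i = 1, 2, 4: A + B + 2C = -8; 2A + B + 4C = -7; 4A + B + 16C = 19.
Subtracting the first from the second: A + 2C = 1.
Subtracting the second from the third: 2A + 12C = 26.
Solving: C = 3, A = -5, then B = -9.
So w_i = -5·i + (-9) + 3·2^i; at i=21 this is 6291342.

6291342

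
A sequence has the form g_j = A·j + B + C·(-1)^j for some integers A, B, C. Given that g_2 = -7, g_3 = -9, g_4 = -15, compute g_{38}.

-151

Plug in j = 2, 3, 4: 2A + B + C = -7; 3A + B - C = -9; 4A + B + C = -15.
Subtracting the first from the second: A - 2C = -2.
Subtracting the second from the third: A + 2C = -6.
Solving: C = -1, A = -4, then B = 2.
Hence g_{38} = -4·38 + 2 + (-1)·1 = -151.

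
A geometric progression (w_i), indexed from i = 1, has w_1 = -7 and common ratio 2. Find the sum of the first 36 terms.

w_i = (-7)·2^(i-1).
S = (-7)·(2^36 - 1)/(2 - 1) = (-7)·(68719476736 - 1)/(1) = -481036337145.

-481036337145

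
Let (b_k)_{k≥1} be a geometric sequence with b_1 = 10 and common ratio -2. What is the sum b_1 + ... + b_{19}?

1747630

b_k = 10·(-2)^(k-1).
S = 10·((-2)^19 - 1)/(-2 - 1) = 10·(-524288 - 1)/(-3) = 1747630.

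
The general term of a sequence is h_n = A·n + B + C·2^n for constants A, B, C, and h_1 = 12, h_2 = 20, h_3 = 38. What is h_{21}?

Plug in n = 1, 2, 3: A + B + 2C = 12; 2A + B + 4C = 20; 3A + B + 8C = 38.
Subtracting the first from the second: A + 2C = 8.
Subtracting the second from the third: A + 4C = 18.
Solving: C = 5, A = -2, then B = 4.
So h_n = -2·n + 4 + 5·2^n; at n=21 this is 10485722.

10485722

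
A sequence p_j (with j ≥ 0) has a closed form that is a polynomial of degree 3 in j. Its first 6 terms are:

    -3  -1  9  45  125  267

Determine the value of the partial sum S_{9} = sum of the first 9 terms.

1st diffs: 2, 10, 36, 80, 142.
2nd diffs: 8, 26, 44, 62.
3rd diffs: 18, 18, 18 (constant).
So p_j = 3j^3 - 5j^2 + 4j - 3.
Continuing: 489, 809, 1245.
Summing j = 0..8 (9 terms) gives 2985.

2985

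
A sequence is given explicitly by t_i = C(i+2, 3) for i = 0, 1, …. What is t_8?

120

C(10, 3) = 120, so t_8 = 120.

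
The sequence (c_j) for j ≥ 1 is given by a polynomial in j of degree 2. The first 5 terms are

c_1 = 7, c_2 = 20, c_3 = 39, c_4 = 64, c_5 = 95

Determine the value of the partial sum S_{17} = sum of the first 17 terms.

5967

1st diffs: 13, 19, 25, 31.
2nd diffs: 6, 6, 6 (constant).
So c_j = 3j^2 + 4j.
Continuing: …, 132, 175, 224, 279, …, c_{17} = 935.
Summing j = 1..17 (17 terms) gives 5967.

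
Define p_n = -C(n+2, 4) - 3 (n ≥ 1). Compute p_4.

-18

C(6, 4) = 15, so p_4 = -18.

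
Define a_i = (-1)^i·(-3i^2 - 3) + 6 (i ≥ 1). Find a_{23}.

1596

(-1)^23 = -1; -3i^2 - 3 at i=23 is -1590; so a_{23} = 1596.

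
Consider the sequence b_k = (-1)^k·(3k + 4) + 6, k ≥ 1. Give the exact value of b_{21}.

(-1)^21 = -1; 3k + 4 at k=21 is 67; so b_{21} = -61.

-61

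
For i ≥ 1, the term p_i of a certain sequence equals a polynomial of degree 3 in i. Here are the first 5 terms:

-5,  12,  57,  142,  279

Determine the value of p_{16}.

1st diffs: 17, 45, 85, 137.
2nd diffs: 28, 40, 52.
3rd diffs: 12, 12 (constant).
So p_i = 2i^3 + 2i^2 - 3i - 6.
Evaluating at i = 16 gives p_{16} = 8650.

8650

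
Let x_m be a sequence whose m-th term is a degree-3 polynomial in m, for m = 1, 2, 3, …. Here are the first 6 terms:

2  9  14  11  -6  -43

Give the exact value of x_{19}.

-5074

1st diffs: 7, 5, -3, -17, -37.
2nd diffs: -2, -8, -14, -20.
3rd diffs: -6, -6, -6 (constant).
Newton forward-difference form: x_m = 2 + 7·C(m-1,1) + (-2)·C(m-1,2) + (-6)·C(m-1,3).
At m = 19: m-1 = 18, so x_{19} = 2 + 126 - 306 - 4896 = -5074.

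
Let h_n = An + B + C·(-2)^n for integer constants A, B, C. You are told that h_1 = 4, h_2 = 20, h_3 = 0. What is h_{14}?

32828

The three given values yield: A + B - 2C = 4; 2A + B + 4C = 20; 3A + B - 8C = 0.
Subtracting the first from the second: A + 6C = 16.
Subtracting the second from the third: A - 12C = -20.
Solving: C = 2, A = 4, then B = 4.
Therefore h_{14} = 56 + 4 + 2·16384 = 32828.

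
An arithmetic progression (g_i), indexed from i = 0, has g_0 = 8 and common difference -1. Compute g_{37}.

-29

g_i = 8 + (i - 0)·(-1).
g_{37} = 8 + 37·(-1) = -29.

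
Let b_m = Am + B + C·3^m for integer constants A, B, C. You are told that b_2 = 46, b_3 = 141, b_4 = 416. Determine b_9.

Write the equations: 2A + B + 9C = 46; 3A + B + 27C = 141; 4A + B + 81C = 416.
Subtracting the first from the second: A + 18C = 95.
Subtracting the second from the third: A + 54C = 275.
Solving: C = 5, A = 5, then B = -9.
So b_m = 5·m + (-9) + 5·3^m; at m=9 this is 98451.

98451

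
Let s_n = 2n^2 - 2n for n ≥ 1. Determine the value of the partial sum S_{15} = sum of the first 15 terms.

2240

Over n = 1..15: Σn = 120, Σn² = 1240.
Total = (2)·1240 + (-2)·120 = 2240.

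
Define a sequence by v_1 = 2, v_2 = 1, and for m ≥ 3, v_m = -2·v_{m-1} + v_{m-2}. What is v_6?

v_3 = 0, v_4 = 1, v_5 = -2, v_6 = 5.

5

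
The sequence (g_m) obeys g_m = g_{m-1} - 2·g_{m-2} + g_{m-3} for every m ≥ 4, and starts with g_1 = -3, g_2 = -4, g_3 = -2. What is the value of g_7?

-8

Compute successive terms:
g_4 = 3  g_5 = 3  g_6 = -5  g_7 = -8.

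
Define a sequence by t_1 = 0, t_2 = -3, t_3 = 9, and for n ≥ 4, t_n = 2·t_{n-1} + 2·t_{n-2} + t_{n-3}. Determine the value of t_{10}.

t_4 = 12, t_5 = 39, t_6 = 111, t_7 = 312, t_8 = 885, t_9 = 2505, t_{10} = 7092.

7092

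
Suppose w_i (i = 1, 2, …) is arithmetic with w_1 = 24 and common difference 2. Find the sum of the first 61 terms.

w_i = 24 + (i - 1)·2.
w_{61} = 144; S = 61·(24 + 144)/2 = 5124.

5124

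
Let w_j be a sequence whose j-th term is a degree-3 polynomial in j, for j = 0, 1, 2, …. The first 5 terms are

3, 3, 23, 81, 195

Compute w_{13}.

6711

1st diffs: 0, 20, 58, 114.
2nd diffs: 20, 38, 56.
3rd diffs: 18, 18 (constant).
So w_j = 3j^3 + j^2 - 4j + 3.
Evaluating at j = 13 gives w_{13} = 6711.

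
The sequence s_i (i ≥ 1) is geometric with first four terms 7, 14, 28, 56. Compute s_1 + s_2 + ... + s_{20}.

Common ratio r = 2.
s_i = 7·2^(i-1).
S = 7·(2^20 - 1)/(2 - 1) = 7·(1048576 - 1)/(1) = 7340025.

7340025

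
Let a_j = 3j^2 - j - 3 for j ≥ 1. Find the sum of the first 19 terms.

7163

Over j = 1..19: Σj = 190, Σj² = 2470.
Total = (3)·2470 + (-1)·190 + (-3)·19 = 7163.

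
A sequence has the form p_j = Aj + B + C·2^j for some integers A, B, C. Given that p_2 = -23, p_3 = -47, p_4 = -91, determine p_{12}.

The three given values yield: 2A + B + 4C = -23; 3A + B + 8C = -47; 4A + B + 16C = -91.
Subtracting the first from the second: A + 4C = -24.
Subtracting the second from the third: A + 8C = -44.
Solving: C = -5, A = -4, then B = 5.
So p_j = -4·j + 5 + (-5)·2^j; at j=12 this is -20523.

-20523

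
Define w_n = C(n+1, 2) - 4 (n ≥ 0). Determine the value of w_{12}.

C(13, 2) = 78, so w_{12} = 74.

74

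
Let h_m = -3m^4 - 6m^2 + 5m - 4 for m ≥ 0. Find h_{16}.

h_{16} = -3·16^4 - 6·16^2 + 5·16 - 4 = -198068.

-198068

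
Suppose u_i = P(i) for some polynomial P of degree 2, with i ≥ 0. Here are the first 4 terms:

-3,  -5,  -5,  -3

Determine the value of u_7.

1st diffs: -2, 0, 2.
2nd diffs: 2, 2 (constant).
Newton forward-difference form: u_i = -3 + (-2)·C(i,1) + 2·C(i,2).
At i = 7: i = 7, so u_7 = -3 - 14 + 42 = 25.

25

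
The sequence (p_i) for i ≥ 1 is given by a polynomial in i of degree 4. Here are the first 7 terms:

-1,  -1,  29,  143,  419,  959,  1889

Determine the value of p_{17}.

1st diffs: 0, 30, 114, 276, 540, 930.
2nd diffs: 30, 84, 162, 264, 390.
3rd diffs: 54, 78, 102, 126.
4th diffs: 24, 24, 24 (constant).
Newton forward-difference form: p_i = -1 + 30·C(i-1,2) + 54·C(i-1,3) + 24·C(i-1,4).
At i = 17: i-1 = 16, so p_{17} = -1 + 3600 + 30240 + 43680 = 77519.

77519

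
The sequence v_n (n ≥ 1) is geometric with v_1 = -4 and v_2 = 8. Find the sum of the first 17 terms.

Common ratio r = -2.
v_n = (-4)·(-2)^(n-1).
S = (-4)·((-2)^17 - 1)/(-2 - 1) = (-4)·(-131072 - 1)/(-3) = -174764.

-174764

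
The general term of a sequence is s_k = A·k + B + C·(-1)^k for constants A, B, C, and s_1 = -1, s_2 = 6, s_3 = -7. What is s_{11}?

The three given values yield: A + B - C = -1; 2A + B + C = 6; 3A + B - C = -7.
Subtracting the first from the second: A + 2C = 7.
Subtracting the second from the third: A - 2C = -13.
Solving: C = 5, A = -3, then B = 7.
Therefore s_{11} = -33 + 7 + 5·(-1) = -31.

-31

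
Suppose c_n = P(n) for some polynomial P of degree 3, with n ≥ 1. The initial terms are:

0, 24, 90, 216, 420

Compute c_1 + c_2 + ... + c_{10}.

1st diffs: 24, 66, 126, 204.
2nd diffs: 42, 60, 78.
3rd diffs: 18, 18 (constant).
So c_n = 3n^3 + 3n^2 - 6n.
Continuing: …, 720, 1134, 1680, 2376, …, c_{10} = 3240.
Summing n = 1..10 (10 terms) gives 9900.

9900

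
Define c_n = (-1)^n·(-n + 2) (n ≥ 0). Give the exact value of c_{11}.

9

(-1)^11 = -1; -n + 2 at n=11 is -9; so c_{11} = 9.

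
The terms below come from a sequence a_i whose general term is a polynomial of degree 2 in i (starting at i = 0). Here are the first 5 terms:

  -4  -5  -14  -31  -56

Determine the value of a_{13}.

1st diffs: -1, -9, -17, -25.
2nd diffs: -8, -8, -8 (constant).
Newton forward-difference form: a_i = -4 + (-1)·C(i,1) + (-8)·C(i,2).
At i = 13: i = 13, so a_{13} = -4 - 13 - 624 = -641.

-641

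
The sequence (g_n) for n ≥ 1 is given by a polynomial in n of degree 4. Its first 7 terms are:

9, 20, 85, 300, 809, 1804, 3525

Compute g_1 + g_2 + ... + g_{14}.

1st diffs: 11, 65, 215, 509, 995, 1721.
2nd diffs: 54, 150, 294, 486, 726.
3rd diffs: 96, 144, 192, 240.
4th diffs: 48, 48, 48 (constant).
So g_n = 2n^4 - 4n^3 + n^2 + 6n + 4.
Continuing: …, 6260, 10345, 16164, 24149, …, g_{14} = 66140.
Summing n = 1..14 (14 terms) gives 212975.

212975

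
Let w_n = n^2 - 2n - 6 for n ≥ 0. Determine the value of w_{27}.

669

w_{27} = 1·27^2 - 2·27 - 6 = 669.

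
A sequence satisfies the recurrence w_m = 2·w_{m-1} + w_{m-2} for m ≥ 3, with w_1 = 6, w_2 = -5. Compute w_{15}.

-203144

w_3 = -4, w_4 = -13, w_5 = -30, …, w_{12} = -14437, w_{13} = -34854, w_{14} = -84145, w_{15} = -203144.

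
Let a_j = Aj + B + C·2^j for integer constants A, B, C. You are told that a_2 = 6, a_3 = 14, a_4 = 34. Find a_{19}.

Write the equations: 2A + B + 4C = 6; 3A + B + 8C = 14; 4A + B + 16C = 34.
Subtracting the first from the second: A + 4C = 8.
Subtracting the second from the third: A + 8C = 20.
Solving: C = 3, A = -4, then B = 2.
So a_j = -4·j + 2 + 3·2^j; at j=19 this is 1572790.

1572790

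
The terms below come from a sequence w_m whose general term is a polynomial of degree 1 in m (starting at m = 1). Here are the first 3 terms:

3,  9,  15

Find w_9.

1st diffs: 6, 6 (constant).
So w_m = 6m - 3.
Evaluating at m = 9 gives w_9 = 51.

51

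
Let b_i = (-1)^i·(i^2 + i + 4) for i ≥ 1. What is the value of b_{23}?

-556

(-1)^23 = -1; i^2 + i + 4 at i=23 is 556; so b_{23} = -556.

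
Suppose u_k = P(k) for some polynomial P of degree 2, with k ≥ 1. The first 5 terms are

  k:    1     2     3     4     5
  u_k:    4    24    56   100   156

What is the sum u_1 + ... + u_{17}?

1st diffs: 20, 32, 44, 56.
2nd diffs: 12, 12, 12 (constant).
So u_k = 6k^2 + 2k - 4.
Continuing: …, 224, 304, 396, 500, …, u_{17} = 1764.
Summing k = 1..17 (17 terms) gives 10948.

10948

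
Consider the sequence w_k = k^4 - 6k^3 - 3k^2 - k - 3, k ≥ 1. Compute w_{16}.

40173

w_{16} = 1·16^4 - 6·16^3 - 3·16^2 - 1·16 - 3 = 40173.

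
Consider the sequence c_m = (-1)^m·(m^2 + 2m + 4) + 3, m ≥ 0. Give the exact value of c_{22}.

(-1)^22 = 1; m^2 + 2m + 4 at m=22 is 532; so c_{22} = 535.

535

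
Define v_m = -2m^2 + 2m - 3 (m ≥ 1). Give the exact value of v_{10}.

v_{10} = -2·10^2 + 2·10 - 3 = -183.

-183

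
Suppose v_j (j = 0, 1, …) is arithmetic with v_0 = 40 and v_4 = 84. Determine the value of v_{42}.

502

Common difference d = (84 - 40) / (4 - 0) = 11.
v_j = 40 + (j - 0)·11.
v_{42} = 40 + 42·11 = 502.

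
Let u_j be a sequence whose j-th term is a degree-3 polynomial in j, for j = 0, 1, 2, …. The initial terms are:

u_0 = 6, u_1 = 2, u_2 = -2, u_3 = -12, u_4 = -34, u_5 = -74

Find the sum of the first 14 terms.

1st diffs: -4, -4, -10, -22, -40.
2nd diffs: 0, -6, -12, -18.
3rd diffs: -6, -6, -6 (constant).
Newton forward-difference form: u_j = 6 + (-4)·C(j,1) + (-6)·C(j,3).
Continuing: …, -138, -232, -362, -534, …, u_{13} = -1762.
Summing j = 0..13 (14 terms) gives -6286.

-6286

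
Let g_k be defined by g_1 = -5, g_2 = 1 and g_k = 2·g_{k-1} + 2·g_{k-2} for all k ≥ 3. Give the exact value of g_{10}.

Step forward from the initial values:
g_3 = -8, g_4 = -14, g_5 = -44, g_6 = -116, g_7 = -320, g_8 = -872, g_9 = -2384, g_{10} = -6512.

-6512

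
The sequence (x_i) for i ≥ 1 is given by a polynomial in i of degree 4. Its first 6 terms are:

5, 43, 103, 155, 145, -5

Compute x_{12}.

-11237

1st diffs: 38, 60, 52, -10, -150.
2nd diffs: 22, -8, -62, -140.
3rd diffs: -30, -54, -78.
4th diffs: -24, -24 (constant).
So x_i = -i^4 + 5i^3 + 6i^2 - 5.
Evaluating at i = 12 gives x_{12} = -11237.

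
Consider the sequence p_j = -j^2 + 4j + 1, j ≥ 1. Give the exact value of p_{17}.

p_{17} = -1·17^2 + 4·17 + 1 = -220.

-220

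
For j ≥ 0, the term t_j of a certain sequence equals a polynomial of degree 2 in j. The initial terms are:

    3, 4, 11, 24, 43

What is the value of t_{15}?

648

1st diffs: 1, 7, 13, 19.
2nd diffs: 6, 6, 6 (constant).
Newton forward-difference form: t_j = 3 + 1·C(j,1) + 6·C(j,2).
At j = 15: j = 15, so t_{15} = 3 + 15 + 630 = 648.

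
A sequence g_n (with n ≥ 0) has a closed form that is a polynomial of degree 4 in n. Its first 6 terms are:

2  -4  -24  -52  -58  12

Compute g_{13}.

17708

1st diffs: -6, -20, -28, -6, 70.
2nd diffs: -14, -8, 22, 76.
3rd diffs: 6, 30, 54.
4th diffs: 24, 24 (constant).
Newton forward-difference form: g_n = 2 + (-6)·C(n,1) + (-14)·C(n,2) + 6·C(n,3) + 24·C(n,4).
At n = 13: n = 13, so g_{13} = 2 - 78 - 1092 + 1716 + 17160 = 17708.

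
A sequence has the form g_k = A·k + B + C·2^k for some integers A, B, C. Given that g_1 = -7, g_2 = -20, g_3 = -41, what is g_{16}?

-262218

Write the equations: A + B + 2C = -7; 2A + B + 4C = -20; 3A + B + 8C = -41.
Subtracting the first from the second: A + 2C = -13.
Subtracting the second from the third: A + 4C = -21.
Solving: C = -4, A = -5, then B = 6.
Hence g_{16} = -5·16 + 6 + (-4)·65536 = -262218.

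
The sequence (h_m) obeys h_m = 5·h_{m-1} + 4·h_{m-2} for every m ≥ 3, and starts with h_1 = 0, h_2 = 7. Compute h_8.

214123

Step forward from the initial values:
h_3 = 35, h_4 = 203, h_5 = 1155, h_6 = 6587, h_7 = 37555, h_8 = 214123.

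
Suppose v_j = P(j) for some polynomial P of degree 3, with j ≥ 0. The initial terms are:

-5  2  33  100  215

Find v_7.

1st diffs: 7, 31, 67, 115.
2nd diffs: 24, 36, 48.
3rd diffs: 12, 12 (constant).
So v_j = 2j^3 + 6j^2 - j - 5.
Evaluating at j = 7 gives v_7 = 968.

968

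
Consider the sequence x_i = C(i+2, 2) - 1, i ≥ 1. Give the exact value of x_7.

35

C(9, 2) = 36, so x_7 = 35.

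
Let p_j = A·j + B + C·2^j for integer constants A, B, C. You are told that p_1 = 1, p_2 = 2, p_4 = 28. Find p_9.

Plug in j = 1, 2, 4: A + B + 2C = 1; 2A + B + 4C = 2; 4A + B + 16C = 28.
Subtracting the first from the second: A + 2C = 1.
Subtracting the second from the third: 2A + 12C = 26.
Solving: C = 3, A = -5, then B = 0.
Hence p_9 = -5·9 + 0 + 3·512 = 1491.

1491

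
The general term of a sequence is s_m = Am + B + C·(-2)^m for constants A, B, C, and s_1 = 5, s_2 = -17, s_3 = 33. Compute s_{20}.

Plug in m = 1, 2, 3: A + B - 2C = 5; 2A + B + 4C = -17; 3A + B - 8C = 33.
Subtracting the first from the second: A + 6C = -22.
Subtracting the second from the third: A - 12C = 50.
Solving: C = -4, A = 2, then B = -5.
Hence s_{20} = 2·20 + (-5) + (-4)·1048576 = -4194269.

-4194269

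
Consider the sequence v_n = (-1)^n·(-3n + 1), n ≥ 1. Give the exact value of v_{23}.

(-1)^23 = -1; -3n + 1 at n=23 is -68; so v_{23} = 68.

68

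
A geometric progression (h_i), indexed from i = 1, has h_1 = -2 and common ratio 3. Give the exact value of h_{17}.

h_i = (-2)·3^(i-1).
h_{17} = (-2)·3^16 = -86093442.

-86093442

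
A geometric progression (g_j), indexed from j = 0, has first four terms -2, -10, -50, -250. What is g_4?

-1250

Common ratio r = 5.
g_j = (-2)·5^(j-0).
g_4 = (-2)·5^4 = -1250.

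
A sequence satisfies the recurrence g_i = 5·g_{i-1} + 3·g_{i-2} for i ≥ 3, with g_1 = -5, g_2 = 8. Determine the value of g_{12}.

131645819

Step forward from the initial values:
g_3 = 25  g_4 = 149  g_5 = 820  g_6 = 4547  g_7 = 25195  g_8 = 139616  g_9 = 773665  g_{10} = 4287173  g_{11} = 23756860  g_{12} = 131645819.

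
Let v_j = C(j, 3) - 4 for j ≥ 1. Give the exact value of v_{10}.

116

C(10, 3) = 120, so v_{10} = 116.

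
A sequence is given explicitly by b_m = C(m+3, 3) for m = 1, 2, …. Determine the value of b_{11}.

C(14, 3) = 364, so b_{11} = 364.

364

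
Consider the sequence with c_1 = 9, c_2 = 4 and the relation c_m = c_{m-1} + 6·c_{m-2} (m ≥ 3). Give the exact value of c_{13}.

Compute successive terms:
c_3 = 58, c_4 = 82, c_5 = 430, …, c_{10} = 84250, c_{11} = 264526, c_{12} = 770026, c_{13} = 2357182.
(Characteristic roots are 3 and -2.)

2357182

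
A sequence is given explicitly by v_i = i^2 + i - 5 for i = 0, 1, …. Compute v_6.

37

v_6 = 1·6^2 + 1·6 - 5 = 37.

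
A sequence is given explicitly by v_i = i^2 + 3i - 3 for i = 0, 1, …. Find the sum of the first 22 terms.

3938

Over i = 0..21: Σi = 231, Σi² = 3311.
Total = (1)·3311 + (3)·231 + (-3)·22 = 3938.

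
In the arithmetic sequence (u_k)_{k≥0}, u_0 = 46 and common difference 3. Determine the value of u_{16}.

u_k = 46 + (k - 0)·3.
u_{16} = 46 + 16·3 = 94.

94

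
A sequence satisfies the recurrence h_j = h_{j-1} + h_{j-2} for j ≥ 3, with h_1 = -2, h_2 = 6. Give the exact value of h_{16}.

2906

Step forward from the initial values:
h_3 = 4;  h_4 = 10;  h_5 = 14;  …;  h_{13} = 686;  h_{14} = 1110;  h_{15} = 1796;  h_{16} = 2906.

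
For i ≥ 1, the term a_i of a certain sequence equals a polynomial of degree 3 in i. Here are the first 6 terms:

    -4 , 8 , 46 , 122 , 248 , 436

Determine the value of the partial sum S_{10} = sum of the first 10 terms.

1st diffs: 12, 38, 76, 126, 188.
2nd diffs: 26, 38, 50, 62.
3rd diffs: 12, 12, 12 (constant).
Newton forward-difference form: a_i = -4 + 12·C(i-1,1) + 26·C(i-1,2) + 12·C(i-1,3).
Continuing: 698, 1046, 1492, 2048.
Summing i = 1..10 (10 terms) gives 6140.

6140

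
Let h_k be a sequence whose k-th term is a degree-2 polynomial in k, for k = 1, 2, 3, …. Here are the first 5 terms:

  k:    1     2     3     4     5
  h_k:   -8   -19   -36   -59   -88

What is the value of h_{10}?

1st diffs: -11, -17, -23, -29.
2nd diffs: -6, -6, -6 (constant).
Newton forward-difference form: h_k = -8 + (-11)·C(k-1,1) + (-6)·C(k-1,2).
At k = 10: k-1 = 9, so h_{10} = -8 - 99 - 216 = -323.

-323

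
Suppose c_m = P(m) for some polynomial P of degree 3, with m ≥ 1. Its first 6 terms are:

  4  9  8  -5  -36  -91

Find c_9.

1st diffs: 5, -1, -13, -31, -55.
2nd diffs: -6, -12, -18, -24.
3rd diffs: -6, -6, -6 (constant).
So c_m = -m^3 + 3m^2 + 3m - 1.
Evaluating at m = 9 gives c_9 = -460.

-460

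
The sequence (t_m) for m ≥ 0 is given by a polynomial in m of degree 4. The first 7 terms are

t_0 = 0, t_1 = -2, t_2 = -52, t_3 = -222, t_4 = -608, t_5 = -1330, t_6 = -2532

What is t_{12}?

-30912

1st diffs: -2, -50, -170, -386, -722, -1202.
2nd diffs: -48, -120, -216, -336, -480.
3rd diffs: -72, -96, -120, -144.
4th diffs: -24, -24, -24 (constant).
Newton forward-difference form: t_m = (-2)·C(m,1) + (-48)·C(m,2) + (-72)·C(m,3) + (-24)·C(m,4).
At m = 12: m = 12, so t_{12} = -24 - 3168 - 15840 - 11880 = -30912.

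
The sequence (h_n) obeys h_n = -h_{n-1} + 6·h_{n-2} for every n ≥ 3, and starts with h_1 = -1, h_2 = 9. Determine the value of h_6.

Compute successive terms:
h_3 = -15  h_4 = 69  h_5 = -159  h_6 = 573.
(Characteristic roots are 2 and -3.)

573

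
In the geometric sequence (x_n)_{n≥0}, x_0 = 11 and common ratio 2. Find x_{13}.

x_n = 11·2^(n-0).
x_{13} = 11·2^13 = 90112.

90112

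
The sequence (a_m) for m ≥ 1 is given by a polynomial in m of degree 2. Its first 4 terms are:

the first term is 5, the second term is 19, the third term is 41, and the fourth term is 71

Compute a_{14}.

1st diffs: 14, 22, 30.
2nd diffs: 8, 8 (constant).
Newton forward-difference form: a_m = 5 + 14·C(m-1,1) + 8·C(m-1,2).
At m = 14: m-1 = 13, so a_{14} = 5 + 182 + 624 = 811.

811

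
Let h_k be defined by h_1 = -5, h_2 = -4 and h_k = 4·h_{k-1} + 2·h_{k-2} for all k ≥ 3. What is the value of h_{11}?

-3878816

h_3 = -26; h_4 = -112; h_5 = -500; h_6 = -2224; h_7 = -9896; h_8 = -44032; h_9 = -195920; h_{10} = -871744; h_{11} = -3878816.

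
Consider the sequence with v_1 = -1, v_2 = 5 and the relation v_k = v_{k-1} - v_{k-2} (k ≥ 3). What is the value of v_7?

-1

Step forward from the initial values:
v_3 = 6  v_4 = 1  v_5 = -5  v_6 = -6  v_7 = -1.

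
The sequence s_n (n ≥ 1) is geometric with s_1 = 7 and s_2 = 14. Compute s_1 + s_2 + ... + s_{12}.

Common ratio r = 2.
s_n = 7·2^(n-1).
S = 7·(2^12 - 1)/(2 - 1) = 7·(4096 - 1)/(1) = 28665.

28665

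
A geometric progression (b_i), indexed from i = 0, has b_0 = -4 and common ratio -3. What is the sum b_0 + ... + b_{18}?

-1162261468

b_i = (-4)·(-3)^(i-0).
S = (-4)·((-3)^19 - 1)/(-3 - 1) = (-4)·(-1162261467 - 1)/(-4) = -1162261468.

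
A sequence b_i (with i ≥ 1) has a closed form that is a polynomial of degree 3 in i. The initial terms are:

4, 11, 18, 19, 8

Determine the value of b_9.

1st diffs: 7, 7, 1, -11.
2nd diffs: 0, -6, -12.
3rd diffs: -6, -6 (constant).
So b_i = -i^3 + 6i^2 - 4i + 3.
Evaluating at i = 9 gives b_9 = -276.

-276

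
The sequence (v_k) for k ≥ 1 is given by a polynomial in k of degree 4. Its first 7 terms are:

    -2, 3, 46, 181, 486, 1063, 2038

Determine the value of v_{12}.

18973

1st diffs: 5, 43, 135, 305, 577, 975.
2nd diffs: 38, 92, 170, 272, 398.
3rd diffs: 54, 78, 102, 126.
4th diffs: 24, 24, 24 (constant).
Newton forward-difference form: v_k = -2 + 5·C(k-1,1) + 38·C(k-1,2) + 54·C(k-1,3) + 24·C(k-1,4).
At k = 12: k-1 = 11, so v_{12} = -2 + 55 + 2090 + 8910 + 7920 = 18973.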